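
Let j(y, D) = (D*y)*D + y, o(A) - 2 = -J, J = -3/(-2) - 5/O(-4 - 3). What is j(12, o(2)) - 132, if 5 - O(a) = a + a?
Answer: -40797/361 ≈ -113.01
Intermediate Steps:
O(a) = 5 - 2*a (O(a) = 5 - (a + a) = 5 - 2*a)
J = 47/38 (J = -3/(-2) - 5/(5 - 2*(-4 - 3)) = -3*(-½) - 5/(5 - 2*(-7)) = 3/2 - 5/(5 + 14) = 3/2 - 5/19 = 47/38 ≈ 1.2368)
o(A) = 29/38 (o(A) = 2 - 1*47/38 = 2 - 47/38 = 29/38)
j(y, D) = y + y*D² (j(y, D) = y*D² + y = y + y*D²)
j(12, o(2)) - 132 = 12*(1 + (29/38)²) - 132 = 12*(1 + 841/1444) - 132 = 12*(2285/1444) - 132 = 6855/361 - 132 = -40797/361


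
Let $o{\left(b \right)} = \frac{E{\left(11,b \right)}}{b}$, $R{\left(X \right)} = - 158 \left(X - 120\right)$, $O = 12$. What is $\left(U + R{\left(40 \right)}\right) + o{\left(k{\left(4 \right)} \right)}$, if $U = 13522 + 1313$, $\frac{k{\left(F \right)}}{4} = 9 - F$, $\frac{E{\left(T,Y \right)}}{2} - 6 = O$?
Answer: $\frac{137384}{5} \approx 27477.0$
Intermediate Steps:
$R{\left(X \right)} = 18960 - 158 X$ ($R{\left(X \right)} = - 158 \left(-120 + X\right) = 18960 - 158 X$)
$E{\left(T,Y \right)} = 36$ ($E{\left(T,Y \right)} = 12 + 2 \cdot 12 = 12 + 24 = 36$)
$k{\left(F \right)} = 36 - 4 F$ ($k{\left(F \right)} = 4 \left(9 - F\right) = 36 - 4 F$)
$o{\left(b \right)} = \frac{36}{b}$
$U = 14835$
$\left(U + R{\left(40 \right)}\right) + o{\left(k{\left(4 \right)} \right)} = \left(14835 + \left(18960 - 6320\right)\right) + \frac{36}{36 - 16} = \left(14835 + 12640\right) + \frac{36}{20} = 27475 + 36 \cdot \frac{1}{20} = 27475 + \frac{9}{5} = \frac{137384}{5}$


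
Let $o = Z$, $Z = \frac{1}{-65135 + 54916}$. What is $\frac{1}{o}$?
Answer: $-10219$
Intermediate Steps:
$Z = - \frac{1}{10219}$ ($Z = \frac{1}{-10219} = - \frac{1}{10219} \approx -9.7857 \cdot 10^{-5}$)
$o = - \frac{1}{10219} \approx -9.7857 \cdot 10^{-5}$
$\frac{1}{o} = \frac{1}{- \frac{1}{10219}} = -10219$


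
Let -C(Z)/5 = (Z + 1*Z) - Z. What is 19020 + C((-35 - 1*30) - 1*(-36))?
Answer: 19165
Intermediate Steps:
C(Z) = -5*Z (C(Z) = -5*((Z + 1*Z) - Z) = -5*((Z + Z) - Z) = -5*(2*Z - Z) = -5*Z)
19020 + C((-35 - 1*30) - 1*(-36)) = 19020 - 5*((-35 - 1*30) - 1*(-36)) = 19020 - 5*((-35 - 30) + 36) = 19020 - 5*(-65 + 36) = 19020 - 5*(-29) = 19020 + 145 = 19165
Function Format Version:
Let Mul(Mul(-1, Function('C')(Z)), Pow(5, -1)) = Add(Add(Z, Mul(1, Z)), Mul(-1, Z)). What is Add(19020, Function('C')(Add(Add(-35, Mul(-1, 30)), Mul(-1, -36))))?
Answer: 19165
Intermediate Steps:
Function('C')(Z) = Mul(-5, Z) (Function('C')(Z) = Mul(-5, Add(Add(Z, Mul(1, Z)), Mul(-1, Z))) = Mul(-5, Add(Add(Z, Z), Mul(-1, Z))) = Mul(-5, Add(Mul(2, Z), Mul(-1, Z))) = Mul(-5, Z))
Add(19020, Function('C')(Add(Add(-35, Mul(-1, 30)), Mul(-1, -36)))) = Add(19020, Mul(-5, Add(Add(-35, Mul(-1, 30)), Mul(-1, -36)))) = Add(19020, Mul(-5, Add(Add(-35, -30), 36))) = Add(19020, Mul(-5, Add(-65, 36))) = Add(19020, Mul(-5, -29)) = Add(19020, 145) = 19165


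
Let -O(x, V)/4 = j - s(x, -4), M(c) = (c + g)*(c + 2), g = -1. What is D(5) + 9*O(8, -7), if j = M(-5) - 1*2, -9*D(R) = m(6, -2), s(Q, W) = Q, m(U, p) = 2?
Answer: -2594/9 ≈ -288.22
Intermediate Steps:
M(c) = (-1 + c)*(2 + c) (M(c) = (c - 1)*(c + 2) = (-1 + c)*(2 + c))
D(R) = -2/9 (D(R) = -1/9*2 = -2/9)
j = 16 (j = (-2 - 5 + (-5)**2) - 1*2 = (-2 - 5 + 25) - 2 = 18 - 2 = 16)
O(x, V) = -64 + 4*x (O(x, V) = -4*(16 - x) = -64 + 4*x)
D(5) + 9*O(8, -7) = -2/9 + 9*(-64 + 4*8) = -2/9 + 9*(-64 + 32) = -2/9 + 9*(-32) = -2/9 - 288 = -2594/9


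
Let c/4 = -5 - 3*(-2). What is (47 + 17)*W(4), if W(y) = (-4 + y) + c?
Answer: 256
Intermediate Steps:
c = 4 (c = 4*(-5 - 3*(-2)) = 4*(-5 + 6) = 4*1 = 4)
W(y) = y (W(y) = (-4 + y) + 4 = y)
(47 + 17)*W(4) = (47 + 17)*4 = 64*4 = 256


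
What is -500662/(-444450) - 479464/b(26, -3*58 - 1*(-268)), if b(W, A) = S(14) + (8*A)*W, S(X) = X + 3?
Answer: -11294462229/483191225 ≈ -23.375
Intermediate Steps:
S(X) = 3 + X
b(W, A) = 17 + 8*A*W (b(W, A) = (3 + 14) + (8*A)*W = 17 + 8*A*W)
-500662/(-444450) - 479464/b(26, -3*58 - 1*(-268)) = -500662/(-444450) - 479464/(17 + 8*(-3*58 - 1*(-268))*26) = -500662*(-1/444450) - 479464/(17 + 8*(-174 + 268)*26) = 250331/222225 - 479464/(17 + 8*94*26) = 250331/222225 - 479464/(17 + 19552) = 250331/222225 - 479464/19569 = -11294462229/483191225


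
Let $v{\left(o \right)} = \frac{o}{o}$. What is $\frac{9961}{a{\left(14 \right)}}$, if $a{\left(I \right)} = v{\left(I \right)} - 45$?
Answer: $- \frac{9961}{44} \approx -226.39$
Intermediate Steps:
$v{\left(o \right)} = 1$
$a{\left(I \right)} = -44$ ($a{\left(I \right)} = 1 - 45 = -44$)
$\frac{9961}{a{\left(14 \right)}} = \frac{9961}{-44} = 9961 \left(- \frac{1}{44}\right) = - \frac{9961}{44}$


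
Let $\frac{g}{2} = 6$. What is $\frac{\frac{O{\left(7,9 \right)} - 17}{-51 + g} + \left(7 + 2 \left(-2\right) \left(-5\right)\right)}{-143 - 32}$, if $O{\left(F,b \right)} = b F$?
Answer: $- \frac{1007}{6825} \approx -0.14755$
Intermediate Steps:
$g = 12$ ($g = 2 \cdot 6 = 12$)
$O{\left(F,b \right)} = F b$
$\frac{\frac{O{\left(7,9 \right)} - 17}{-51 + g} + \left(7 + 2 \left(-2\right) \left(-5\right)\right)}{-143 - 32} = \frac{\frac{7 \cdot 9 - 17}{-51 + 12} + \left(7 + 2 \left(-2\right) \left(-5\right)\right)}{-143 - 32} = \frac{\frac{63 - 17}{-39} + \left(7 - -20\right)}{-175} = - \frac{46 \left(- \frac{1}{39}\right) + \left(7 + 20\right)}{175} = - \frac{- \frac{46}{39} + 27}{175} = \left(- \frac{1}{175}\right) \frac{1007}{39} = - \frac{1007}{6825}$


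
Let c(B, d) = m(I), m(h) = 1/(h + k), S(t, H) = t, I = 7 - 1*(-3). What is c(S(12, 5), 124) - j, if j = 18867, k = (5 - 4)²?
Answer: -207536/11 ≈ -18867.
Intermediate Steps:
I = 10 (I = 7 + 3 = 10)
k = 1 (k = 1² = 1)
m(h) = 1/(1 + h) (m(h) = 1/(h + 1) = 1/(1 + h))
c(B, d) = 1/11 (c(B, d) = 1/(1 + 10) = 1/11)
c(S(12, 5), 124) - j = 1/11 - 1*18867 = 1/11 - 18867 = -207536/11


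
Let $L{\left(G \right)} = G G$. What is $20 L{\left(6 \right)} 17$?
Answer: $12240$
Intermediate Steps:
$L{\left(G \right)} = G^{2}$
$20 L{\left(6 \right)} 17 = 20 \cdot 6^{2} \cdot 17 = 20 \cdot 36 \cdot 17 = 720 \cdot 17 = 12240$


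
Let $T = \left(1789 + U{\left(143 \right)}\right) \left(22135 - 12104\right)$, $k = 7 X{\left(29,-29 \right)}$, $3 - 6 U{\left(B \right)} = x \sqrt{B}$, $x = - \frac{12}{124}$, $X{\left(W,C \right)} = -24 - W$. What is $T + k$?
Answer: $\frac{35900207}{2} + \frac{10031 \sqrt{143}}{62} \approx 1.7952 \cdot 10^{7}$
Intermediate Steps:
$x = - \frac{3}{31}$ ($x = \left(-12\right) \frac{1}{124} = - \frac{3}{31} \approx -0.096774$)
$U{\left(B \right)} = \frac{1}{2} + \frac{\sqrt{B}}{62}$ ($U{\left(B \right)} = \frac{1}{2} - \frac{\left(- \frac{3}{31}\right) \sqrt{B}}{6} = \frac{1}{2} + \frac{\sqrt{B}}{62}$)
$k = -371$ ($k = 7 \left(-24 - 29\right) = 7 \left(-53\right) = -371$)
$T = \frac{35900949}{2} + \frac{10031 \sqrt{143}}{62}$ ($T = \left(1789 + \left(\frac{1}{2} + \frac{\sqrt{143}}{62}\right)\right) \left(22135 - 12104\right) = \left(\frac{3579}{2} + \frac{\sqrt{143}}{62}\right) 10031 = \frac{35900949}{2} + \frac{10031 \sqrt{143}}{62} \approx 1.7952 \cdot 10^{7}$)
$T + k = \left(\frac{35900949}{2} + \frac{10031 \sqrt{143}}{62}\right) - 371 = \frac{35900207}{2} + \frac{10031 \sqrt{143}}{62}$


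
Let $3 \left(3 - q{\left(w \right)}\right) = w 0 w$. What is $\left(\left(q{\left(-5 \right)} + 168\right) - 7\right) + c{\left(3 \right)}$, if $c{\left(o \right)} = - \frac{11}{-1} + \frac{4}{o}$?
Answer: $\frac{529}{3} \approx 176.33$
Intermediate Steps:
$c{\left(o \right)} = 11 + \frac{4}{o}$ ($c{\left(o \right)} = \left(-11\right) \left(-1\right) + \frac{4}{o} = 11 + \frac{4}{o}$)
$q{\left(w \right)} = 3$ ($q{\left(w \right)} = 3 - \frac{w 0 w}{3} = 3 - \frac{0 w}{3} = 3 - 0 = 3 + 0 = 3$)
$\left(\left(q{\left(-5 \right)} + 168\right) - 7\right) + c{\left(3 \right)} = \left(\left(3 + 168\right) - 7\right) + \left(11 + \frac{4}{3}\right) = \left(171 - 7\right) + \left(11 + 4 \cdot \frac{1}{3}\right) = 164 + \left(11 + \frac{4}{3}\right) = 164 + \frac{37}{3} = \frac{529}{3}$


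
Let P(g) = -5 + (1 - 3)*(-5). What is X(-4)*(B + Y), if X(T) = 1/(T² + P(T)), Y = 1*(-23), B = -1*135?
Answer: -158/21 ≈ -7.5238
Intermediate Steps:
B = -135
P(g) = 5 (P(g) = -5 - 2*(-5) = -5 + 10 = 5)
Y = -23
X(T) = 1/(5 + T²) (X(T) = 1/(T² + 5) = 1/(5 + T²))
X(-4)*(B + Y) = (-135 - 23)/(5 + (-4)²) = -158/(5 + 16) = -158/21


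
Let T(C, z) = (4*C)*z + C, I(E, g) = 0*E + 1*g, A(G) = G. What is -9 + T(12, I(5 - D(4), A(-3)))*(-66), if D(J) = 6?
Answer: 8703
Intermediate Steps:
I(E, g) = g (I(E, g) = 0 + g = g)
T(C, z) = C + 4*C*z (T(C, z) = 4*C*z + C = C + 4*C*z)
-9 + T(12, I(5 - D(4), A(-3)))*(-66) = -9 + (12*(1 + 4*(-3)))*(-66) = -9 + (12*(1 - 12))*(-66) = -9 + (12*(-11))*(-66) = -9 - 132*(-66) = -9 + 8712 = 8703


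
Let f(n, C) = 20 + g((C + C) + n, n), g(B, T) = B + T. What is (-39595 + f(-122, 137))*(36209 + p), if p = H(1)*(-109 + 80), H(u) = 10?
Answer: -1420416855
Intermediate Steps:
p = -290 (p = 10*(-109 + 80) = 10*(-29) = -290)
f(n, C) = 20 + 2*C + 2*n (f(n, C) = 20 + (((C + C) + n) + n) = 20 + ((2*C + n) + n) = 20 + ((n + 2*C) + n) = 20 + (2*C + 2*n) = 20 + 2*C + 2*n)
(-39595 + f(-122, 137))*(36209 + p) = (-39595 + (20 + 2*137 + 2*(-122)))*(36209 - 290) = (-39595 + (20 + 274 - 244))*35919 = (-39595 + 50)*35919 = -39545*35919 = -1420416855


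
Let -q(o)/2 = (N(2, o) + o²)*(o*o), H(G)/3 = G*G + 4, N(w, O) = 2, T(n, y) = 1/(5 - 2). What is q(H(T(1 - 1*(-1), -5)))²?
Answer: 14421811331236/6561 ≈ 2.1981e+9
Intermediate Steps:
T(n, y) = ⅓ (T(n, y) = 1/3 = ⅓)
H(G) = 12 + 3*G² (H(G) = 3*(G*G + 4) = 3*(G² + 4) = 3*(4 + G²) = 12 + 3*G²)
q(o) = -2*o²*(2 + o²) (q(o) = -2*(2 + o²)*o*o = -2*(2 + o²)*o² = -2*o²*(2 + o²))
q(H(T(1 - 1*(-1), -5)))² = (2*(12 + 3*(⅓)²)²*(-2 - (12 + 3*(⅓)²)²))² = (2*(12 + 3*(⅑))²*(-2 - (12 + 3*(⅑))²))² = (2*(12 + ⅓)²*(-2 - (12 + ⅓)²))² = (2*(37/3)²*(-2 - (37/3)²))² = (2*(1369/9)*(-2 - 1*1369/9))² = (2*(1369/9)*(-2 - 1369/9))² = (2*(1369/9)*(-1387/9))² = (-3797606/81)² = 14421811331236/6561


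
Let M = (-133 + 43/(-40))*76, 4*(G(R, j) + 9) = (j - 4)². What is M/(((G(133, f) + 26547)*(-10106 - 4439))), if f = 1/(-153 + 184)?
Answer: 195846034/7419928192725 ≈ 2.6395e-5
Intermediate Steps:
f = 1/31 ≈ 0.032258
G(R, j) = -9 + (-4 + j)²/4 (G(R, j) = -9 + (j - 4)²/4 = -9 + (-4 + j)²/4)
M = -101897/10 (M = (-133 + 43*(-1/40))*76 = (-133 - 43/40)*76 = -5363/40*76 = -101897/10 ≈ -10190.)
M/(((G(133, f) + 26547)*(-10106 - 4439))) = -101897*1/((-10106 - 4439)*((-9 + (-4 + 1/31)²/4) + 26547))/10 = -101897*(-1/(14545*((-9 + (-123/31)²/4) + 26547)))/10 = -101897*(-1/(14545*((-9 + (¼)*(15129/961)) + 26547)))/10 = -101897*(-1/(14545*((-9 + 15129/3844) + 26547)))/10 = -101897*(-1/(14545*(-19467/3844 + 26547)))/10 = -101897/(10*((102027201/3844)*(-14545))) = -101897/(10*(-1483985638545/3844)) = -101897/10*(-3844/1483985638545) = 195846034/7419928192725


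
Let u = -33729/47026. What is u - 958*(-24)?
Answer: 1081188063/47026 ≈ 22991.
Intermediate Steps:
u = -33729/47026 (u = -33729*1/47026 = -33729/47026 ≈ -0.71724)
u - 958*(-24) = -33729/47026 - 958*(-24) = -33729/47026 - 1*(-22992) = -33729/47026 + 22992 = 1081188063/47026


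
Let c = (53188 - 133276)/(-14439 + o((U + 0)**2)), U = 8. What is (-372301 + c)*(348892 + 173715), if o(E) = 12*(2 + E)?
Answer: -885071825991671/4549 ≈ -1.9456e+11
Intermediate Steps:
o(E) = 24 + 12*E
c = 26696/4549 (c = (53188 - 133276)/(-14439 + (24 + 12*(8 + 0)**2)) = -80088/(-14439 + (24 + 12*8**2)) = -80088/(-14439 + (24 + 12*64)) = -80088/(-14439 + (24 + 768)) = -80088/(-14439 + 792) = -80088/(-13647) = -80088*(-1/13647) = 26696/4549 ≈ 5.8685)
(-372301 + c)*(348892 + 173715) = (-372301 + 26696/4549)*(348892 + 173715) = -1693570553/4549*522607 = -885071825991671/4549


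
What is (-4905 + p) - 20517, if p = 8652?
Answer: -16770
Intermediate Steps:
(-4905 + p) - 20517 = (-4905 + 8652) - 20517 = 3747 - 20517 = -16770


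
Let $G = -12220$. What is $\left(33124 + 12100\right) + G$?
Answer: $33004$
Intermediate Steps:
$\left(33124 + 12100\right) + G = \left(33124 + 12100\right) - 12220 = 45224 - 12220 = 33004$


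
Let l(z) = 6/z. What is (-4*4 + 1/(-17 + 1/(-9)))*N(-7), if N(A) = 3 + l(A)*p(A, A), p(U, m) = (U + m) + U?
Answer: -7419/22 ≈ -337.23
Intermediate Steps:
p(U, m) = m + 2*U
N(A) = 21 (N(A) = 3 + (6/A)*(A + 2*A) = 3 + (6/A)*(3*A) = 3 + 18 = 21)
(-4*4 + 1/(-17 + 1/(-9)))*N(-7) = (-4*4 + 1/(-17 + 1/(-9)))*21 = (-16 + 1/(-17 - 1/9))*21 = (-16 + 1/(-154/9))*21 = (-16 - 9/154)*21 = -2473/154*21 = -7419/22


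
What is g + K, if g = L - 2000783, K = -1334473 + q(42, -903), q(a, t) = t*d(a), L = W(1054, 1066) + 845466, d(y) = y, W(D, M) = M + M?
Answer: -2525584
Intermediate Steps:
W(D, M) = 2*M
L = 847598 (L = 2*1066 + 845466 = 2132 + 845466 = 847598)
q(a, t) = a*t (q(a, t) = t*a = a*t)
K = -1372399 (K = -1334473 + 42*(-903) = -1334473 - 37926 = -1372399)
g = -1153185 (g = 847598 - 2000783 = -1153185)
g + K = -1153185 - 1372399 = -2525584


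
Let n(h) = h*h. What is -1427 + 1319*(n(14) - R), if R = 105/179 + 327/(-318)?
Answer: 4889213017/18974 ≈ 2.5768e+5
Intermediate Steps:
n(h) = h**2
R = -8381/18974 (R = 105*(1/179) + 327*(-1/318) = 105/179 - 109/106 = -8381/18974 ≈ -0.44171)
-1427 + 1319*(n(14) - R) = -1427 + 1319*(14**2 - 1*(-8381/18974)) = -1427 + 1319*(196 + 8381/18974) = -1427 + 1319*(3727285/18974) = -1427 + 4916288915/18974 = 4889213017/18974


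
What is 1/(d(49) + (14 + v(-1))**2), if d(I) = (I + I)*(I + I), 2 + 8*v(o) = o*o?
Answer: 64/626977 ≈ 0.00010208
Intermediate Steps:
v(o) = -1/4 + o**2/8 (v(o) = -1/4 + (o*o)/8 = -1/4 + o**2/8)
d(I) = 4*I**2 (d(I) = (2*I)*(2*I) = 4*I**2)
1/(d(49) + (14 + v(-1))**2) = 1/(4*49**2 + (14 + (-1/4 + (1/8)*(-1)**2))**2) = 1/(4*2401 + (14 + (-1/4 + (1/8)*1))**2) = 1/(9604 + (14 + (-1/4 + 1/8))**2) = 1/(9604 + (14 - 1/8)**2) = 1/(9604 + (111/8)**2) = 1/(9604 + 12321/64) = 1/(626977/64) = 64/626977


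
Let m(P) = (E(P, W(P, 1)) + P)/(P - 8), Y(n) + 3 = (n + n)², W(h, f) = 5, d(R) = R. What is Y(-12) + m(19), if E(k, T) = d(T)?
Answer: 6327/11 ≈ 575.18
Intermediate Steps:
Y(n) = -3 + 4*n² (Y(n) = -3 + (n + n)² = -3 + (2*n)² = -3 + 4*n²)
E(k, T) = T
m(P) = (5 + P)/(-8 + P) (m(P) = (5 + P)/(P - 8) = (5 + P)/(-8 + P))
Y(-12) + m(19) = (-3 + 4*(-12)²) + (5 + 19)/(-8 + 19) = (-3 + 4*144) + 24/11 = (-3 + 576) + (1/11)*24 = 573 + 24/11 = 6327/11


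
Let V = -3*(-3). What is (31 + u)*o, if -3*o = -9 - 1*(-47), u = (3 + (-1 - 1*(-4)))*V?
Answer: -3230/3 ≈ -1076.7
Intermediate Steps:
V = 9
u = 54 (u = (3 + (-1 - 1*(-4)))*9 = (3 + (-1 + 4))*9 = (3 + 3)*9 = 6*9 = 54)
o = -38/3 (o = -(-9 - 1*(-47))/3 = -(-9 + 47)/3 = -⅓*38 = -38/3 ≈ -12.667)
(31 + u)*o = (31 + 54)*(-38/3) = 85*(-38/3) = -3230/3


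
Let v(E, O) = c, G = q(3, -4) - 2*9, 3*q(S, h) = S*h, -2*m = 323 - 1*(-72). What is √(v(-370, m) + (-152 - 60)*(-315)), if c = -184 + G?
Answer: √66574 ≈ 258.02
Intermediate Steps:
m = -395/2 (m = -(323 - 1*(-72))/2 = -(323 + 72)/2 = -½*395 = -395/2 ≈ -197.50)
q(S, h) = S*h/3 (q(S, h) = (S*h)/3 = S*h/3)
G = -22 (G = (⅓)*3*(-4) - 2*9 = -4 - 18 = -22)
c = -206 (c = -184 - 22 = -206)
v(E, O) = -206
√(v(-370, m) + (-152 - 60)*(-315)) = √(-206 + (-152 - 60)*(-315)) = √(-206 - 212*(-315)) = √(-206 + 66780) = √66574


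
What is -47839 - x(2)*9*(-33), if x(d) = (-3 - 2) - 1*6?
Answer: -51106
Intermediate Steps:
x(d) = -11 (x(d) = -5 - 6 = -11)
-47839 - x(2)*9*(-33) = -47839 - (-11*9)*(-33) = -47839 - (-99)*(-33) = -47839 - 1*3267 = -47839 - 3267 = -51106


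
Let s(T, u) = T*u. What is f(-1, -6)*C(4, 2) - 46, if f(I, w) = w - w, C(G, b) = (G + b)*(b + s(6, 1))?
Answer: -46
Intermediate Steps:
C(G, b) = (6 + b)*(G + b) (C(G, b) = (G + b)*(b + 6*1) = (G + b)*(b + 6) = (G + b)*(6 + b) = (6 + b)*(G + b))
f(I, w) = 0
f(-1, -6)*C(4, 2) - 46 = 0*(2² + 6*4 + 6*2 + 4*2) - 46 = 0*(4 + 24 + 12 + 8) - 46 = 0*48 - 46 = 0 - 46 = -46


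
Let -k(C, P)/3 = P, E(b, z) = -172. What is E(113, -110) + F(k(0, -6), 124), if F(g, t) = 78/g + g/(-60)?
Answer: -5039/30 ≈ -167.97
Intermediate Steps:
k(C, P) = -3*P
F(g, t) = 78/g - g/60 (F(g, t) = 78/g + g*(-1/60) = 78/g - g/60)
E(113, -110) + F(k(0, -6), 124) = -172 + (78/((-3*(-6))) - (-1)*(-6)/20) = -172 + (78/18 - 1/60*18) = -172 + (78*(1/18) - 3/10) = -172 + (13/3 - 3/10) = -172 + 121/30 = -5039/30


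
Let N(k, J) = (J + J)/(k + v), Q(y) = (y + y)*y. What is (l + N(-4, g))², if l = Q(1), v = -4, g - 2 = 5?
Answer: 1/16 ≈ 0.062500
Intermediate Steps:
g = 7 (g = 2 + 5 = 7)
Q(y) = 2*y² (Q(y) = (2*y)*y = 2*y²)
l = 2 (l = 2*1² = 2*1 = 2)
N(k, J) = 2*J/(-4 + k) (N(k, J) = (J + J)/(k - 4) = (2*J)/(-4 + k) = 2*J/(-4 + k))
(l + N(-4, g))² = (2 + 2*7/(-4 - 4))² = (2 + 2*7/(-8))² = (2 + 2*7*(-⅛))² = (2 - 7/4)² = (¼)² = 1/16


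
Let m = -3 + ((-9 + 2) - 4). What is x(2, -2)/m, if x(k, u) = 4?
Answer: -2/7 ≈ -0.28571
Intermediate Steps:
m = -14 (m = -3 + (-7 - 4) = -3 - 11 = -14)
x(2, -2)/m = 4/(-14) = 4*(-1/14) = -2/7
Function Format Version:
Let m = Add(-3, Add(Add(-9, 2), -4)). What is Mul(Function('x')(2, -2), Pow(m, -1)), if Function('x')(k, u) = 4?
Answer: Rational(-2, 7) ≈ -0.28571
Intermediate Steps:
m = -14 (m = Add(-3, Add(-7, -4)) = Add(-3, -11) = -14)
Mul(Function('x')(2, -2), Pow(m, -1)) = Mul(4, Pow(-14, -1)) = Mul(4, Rational(-1, 14)) = Rational(-2, 7)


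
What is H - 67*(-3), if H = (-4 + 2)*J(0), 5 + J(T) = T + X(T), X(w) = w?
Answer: 211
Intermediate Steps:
J(T) = -5 + 2*T (J(T) = -5 + (T + T) = -5 + 2*T)
H = 10 (H = (-4 + 2)*(-5 + 2*0) = -2*(-5 + 0) = -2*(-5) = 10)
H - 67*(-3) = 10 - 67*(-3) = 10 + 201 = 211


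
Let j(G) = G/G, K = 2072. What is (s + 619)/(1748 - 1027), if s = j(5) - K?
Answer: -1452/721 ≈ -2.0139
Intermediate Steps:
j(G) = 1
s = -2071 (s = 1 - 1*2072 = 1 - 2072 = -2071)
(s + 619)/(1748 - 1027) = (-2071 + 619)/(1748 - 1027) = -1452/721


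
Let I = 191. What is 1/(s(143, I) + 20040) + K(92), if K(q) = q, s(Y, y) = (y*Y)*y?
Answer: 481787717/5236823 ≈ 92.000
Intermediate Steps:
s(Y, y) = Y*y² (s(Y, y) = (Y*y)*y = Y*y²)
1/(s(143, I) + 20040) + K(92) = 1/(143*191² + 20040) + 92 = 1/(143*36481 + 20040) + 92 = 1/(5216783 + 20040) + 92 = 1/5236823 + 92 = 481787717/5236823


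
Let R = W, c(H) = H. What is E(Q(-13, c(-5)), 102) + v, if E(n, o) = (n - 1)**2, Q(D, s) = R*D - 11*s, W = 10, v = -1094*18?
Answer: -13916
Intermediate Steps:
v = -19692
R = 10
Q(D, s) = -11*s + 10*D (Q(D, s) = 10*D - 11*s = -11*s + 10*D)
E(n, o) = (-1 + n)**2
E(Q(-13, c(-5)), 102) + v = (-1 + (-11*(-5) + 10*(-13)))**2 - 19692 = (-1 + (55 - 130))**2 - 19692 = (-1 - 75)**2 - 19692 = (-76)**2 - 19692 = 5776 - 19692 = -13916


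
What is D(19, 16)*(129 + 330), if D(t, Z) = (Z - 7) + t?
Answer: 12852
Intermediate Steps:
D(t, Z) = -7 + Z + t (D(t, Z) = (-7 + Z) + t = -7 + Z + t)
D(19, 16)*(129 + 330) = (-7 + 16 + 19)*(129 + 330) = 28*459 = 12852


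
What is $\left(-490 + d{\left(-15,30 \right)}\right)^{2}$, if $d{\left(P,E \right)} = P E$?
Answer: $883600$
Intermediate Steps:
$d{\left(P,E \right)} = E P$
$\left(-490 + d{\left(-15,30 \right)}\right)^{2} = \left(-490 + 30 \left(-15\right)\right)^{2} = \left(-490 - 450\right)^{2} = \left(-940\right)^{2} = 883600$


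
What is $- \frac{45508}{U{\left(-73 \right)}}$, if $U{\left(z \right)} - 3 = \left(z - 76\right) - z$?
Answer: $\frac{45508}{73} \approx 623.4$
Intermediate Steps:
$U{\left(z \right)} = -73$ ($U{\left(z \right)} = 3 + \left(\left(z - 76\right) - z\right) = 3 + \left(\left(-76 + z\right) - z\right) = 3 - 76 = -73$)
$- \frac{45508}{U{\left(-73 \right)}} = - \frac{45508}{-73} = \left(-45508\right) \left(- \frac{1}{73}\right) = \frac{45508}{73}$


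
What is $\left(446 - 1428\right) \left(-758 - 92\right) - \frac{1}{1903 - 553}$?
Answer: $\frac{1126844999}{1350} \approx 8.347 \cdot 10^{5}$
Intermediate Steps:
$\left(446 - 1428\right) \left(-758 - 92\right) - \frac{1}{1903 - 553} = \left(-982\right) \left(-850\right) - \frac{1}{1350} = 834700 - \frac{1}{1350} = \frac{1126844999}{1350}$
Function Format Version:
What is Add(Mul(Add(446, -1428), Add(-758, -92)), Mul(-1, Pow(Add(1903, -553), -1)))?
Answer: Rational(1126844999, 1350) ≈ 8.3470e+5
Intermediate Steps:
Add(Mul(Add(446, -1428), Add(-758, -92)), Mul(-1, Pow(Add(1903, -553), -1))) = Add(Mul(-982, -850), Mul(-1, Pow(1350, -1))) = Add(834700, Mul(-1, Rational(1, 1350))) = Add(834700, Rational(-1, 1350)) = Rational(1126844999, 1350)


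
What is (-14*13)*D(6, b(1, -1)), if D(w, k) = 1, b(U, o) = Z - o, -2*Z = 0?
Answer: -182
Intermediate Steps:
Z = 0 (Z = -½*0 = 0)
b(U, o) = -o (b(U, o) = 0 - o = -o)
(-14*13)*D(6, b(1, -1)) = -14*13*1 = -182*1 = -182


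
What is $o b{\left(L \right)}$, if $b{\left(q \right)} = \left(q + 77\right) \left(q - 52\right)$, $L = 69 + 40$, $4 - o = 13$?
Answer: $-95418$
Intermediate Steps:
$o = -9$ ($o = 4 - 13 = -9$)
$L = 109$
$b{\left(q \right)} = \left(-52 + q\right) \left(77 + q\right)$ ($b{\left(q \right)} = \left(77 + q\right) \left(-52 + q\right) = \left(-52 + q\right) \left(77 + q\right)$)
$o b{\left(L \right)} = - 9 \left(-4004 + 109^{2} + 25 \cdot 109\right) = - 9 \left(-4004 + 11881 + 2725\right) = \left(-9\right) 10602 = -95418$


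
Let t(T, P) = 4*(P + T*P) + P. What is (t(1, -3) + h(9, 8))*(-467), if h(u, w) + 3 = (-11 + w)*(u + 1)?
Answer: 28020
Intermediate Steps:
h(u, w) = -3 + (1 + u)*(-11 + w) (h(u, w) = -3 + (-11 + w)*(u + 1) = -3 + (-11 + w)*(1 + u) = -3 + (1 + u)*(-11 + w))
t(T, P) = 5*P + 4*P*T (t(T, P) = 4*(P + P*T) + P = (4*P + 4*P*T) + P = 5*P + 4*P*T)
(t(1, -3) + h(9, 8))*(-467) = (-3*(5 + 4*1) + (-14 + 8 - 11*9 + 9*8))*(-467) = (-3*(5 + 4) + (-14 + 8 - 99 + 72))*(-467) = (-3*9 - 33)*(-467) = (-27 - 33)*(-467) = -60*(-467) = 28020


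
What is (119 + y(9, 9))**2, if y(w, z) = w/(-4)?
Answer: 218089/16 ≈ 13631.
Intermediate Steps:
y(w, z) = -w/4 (y(w, z) = w*(-1/4) = -w/4)
(119 + y(9, 9))**2 = (119 - 1/4*9)**2 = (119 - 9/4)**2 = (467/4)**2 = 218089/16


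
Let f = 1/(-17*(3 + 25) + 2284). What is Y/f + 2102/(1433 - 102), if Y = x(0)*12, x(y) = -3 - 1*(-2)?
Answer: -28875274/1331 ≈ -21694.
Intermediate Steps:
x(y) = -1 (x(y) = -3 + 2 = -1)
f = 1/1808 (f = 1/(-17*28 + 2284) = 1/(-476 + 2284) = 1/1808 ≈ 0.00055310)
Y = -12 (Y = -1*12 = -12)
Y/f + 2102/(1433 - 102) = -12/1/1808 + 2102/(1433 - 102) = -12*1808 + 2102/1331 = -21696 + 2102*(1/1331) = -21696 + 2102/1331 = -28875274/1331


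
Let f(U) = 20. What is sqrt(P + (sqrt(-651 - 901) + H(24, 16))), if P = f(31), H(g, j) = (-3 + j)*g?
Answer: 2*sqrt(83 + I*sqrt(97)) ≈ 18.253 + 1.0792*I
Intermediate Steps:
H(g, j) = g*(-3 + j)
P = 20
sqrt(P + (sqrt(-651 - 901) + H(24, 16))) = sqrt(20 + (sqrt(-651 - 901) + 24*(-3 + 16))) = sqrt(20 + (sqrt(-1552) + 24*13)) = sqrt(20 + (4*I*sqrt(97) + 312)) = sqrt(20 + (312 + 4*I*sqrt(97))) = sqrt(332 + 4*I*sqrt(97))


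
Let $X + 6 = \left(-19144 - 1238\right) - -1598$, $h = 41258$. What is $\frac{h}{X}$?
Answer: $- \frac{20629}{9395} \approx -2.1957$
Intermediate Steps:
$X = -18790$ ($X = -6 - 18784 = -18790$)
$\frac{h}{X} = \frac{41258}{-18790} = 41258 \left(- \frac{1}{18790}\right) = - \frac{20629}{9395}$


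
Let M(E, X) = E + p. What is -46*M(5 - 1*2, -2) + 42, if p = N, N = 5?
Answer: -326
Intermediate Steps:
p = 5
M(E, X) = 5 + E (M(E, X) = E + 5 = 5 + E)
-46*M(5 - 1*2, -2) + 42 = -46*(5 + (5 - 1*2)) + 42 = -46*(5 + (5 - 2)) + 42 = -46*(5 + 3) + 42 = -46*8 + 42 = -368 + 42 = -326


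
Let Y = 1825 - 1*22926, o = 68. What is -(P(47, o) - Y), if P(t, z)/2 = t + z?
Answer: -21331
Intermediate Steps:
Y = -21101 (Y = 1825 - 22926 = -21101)
P(t, z) = 2*t + 2*z (P(t, z) = 2*(t + z) = 2*t + 2*z)
-(P(47, o) - Y) = -((2*47 + 2*68) - 1*(-21101)) = -((94 + 136) + 21101) = -(230 + 21101) = -1*21331 = -21331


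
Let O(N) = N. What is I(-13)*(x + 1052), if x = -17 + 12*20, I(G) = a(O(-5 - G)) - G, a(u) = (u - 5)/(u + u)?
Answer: 269025/16 ≈ 16814.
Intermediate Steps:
a(u) = (-5 + u)/(2*u) (a(u) = (-5 + u)/((2*u)) = (-5 + u)*(1/(2*u)) = (-5 + u)/(2*u))
I(G) = -G + (-10 - G)/(2*(-5 - G)) (I(G) = (-5 + (-5 - G))/(2*(-5 - G)) - G = (-10 - G)/(2*(-5 - G)) - G = -G + (-10 - G)/(2*(-5 - G)))
x = 223 (x = -17 + 240 = 223)
I(-13)*(x + 1052) = ((5 + (½)*(-13) - 1*(-13)*(5 - 13))/(5 - 13))*(223 + 1052) = ((5 - 13/2 - 1*(-13)*(-8))/(-8))*1275 = -(5 - 13/2 - 104)/8*1275 = -⅛*(-211/2)*1275 = (211/16)*1275 = 269025/16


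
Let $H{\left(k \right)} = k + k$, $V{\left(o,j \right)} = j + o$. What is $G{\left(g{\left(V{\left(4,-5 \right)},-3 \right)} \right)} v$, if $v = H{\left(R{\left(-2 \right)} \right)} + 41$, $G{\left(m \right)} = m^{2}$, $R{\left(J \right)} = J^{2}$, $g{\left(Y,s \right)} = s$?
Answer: $441$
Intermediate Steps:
$H{\left(k \right)} = 2 k$
$v = 49$ ($v = 2 \left(-2\right)^{2} + 41 = 2 \cdot 4 + 41 = 8 + 41 = 49$)
$G{\left(g{\left(V{\left(4,-5 \right)},-3 \right)} \right)} v = \left(-3\right)^{2} \cdot 49 = 9 \cdot 49 = 441$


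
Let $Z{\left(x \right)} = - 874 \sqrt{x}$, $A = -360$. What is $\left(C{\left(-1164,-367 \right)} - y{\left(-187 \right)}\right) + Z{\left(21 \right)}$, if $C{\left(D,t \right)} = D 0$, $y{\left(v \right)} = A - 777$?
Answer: $1137 - 874 \sqrt{21} \approx -2868.2$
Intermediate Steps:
$y{\left(v \right)} = -1137$ ($y{\left(v \right)} = -360 - 777 = -1137$)
$C{\left(D,t \right)} = 0$
$\left(C{\left(-1164,-367 \right)} - y{\left(-187 \right)}\right) + Z{\left(21 \right)} = \left(0 - -1137\right) - 874 \sqrt{21} = \left(0 + 1137\right) - 874 \sqrt{21} = 1137 - 874 \sqrt{21}$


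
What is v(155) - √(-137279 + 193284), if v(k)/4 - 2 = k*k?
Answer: 96108 - √56005 ≈ 95871.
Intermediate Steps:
v(k) = 8 + 4*k² (v(k) = 8 + 4*(k*k) = 8 + 4*k²)
v(155) - √(-137279 + 193284) = (8 + 4*155²) - √(-137279 + 193284) = (8 + 4*24025) - √56005 = (8 + 96100) - √56005 = 96108 - √56005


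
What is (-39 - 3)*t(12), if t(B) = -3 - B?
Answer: 630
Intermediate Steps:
(-39 - 3)*t(12) = (-39 - 3)*(-3 - 1*12) = -42*(-3 - 12) = -42*(-15) = 630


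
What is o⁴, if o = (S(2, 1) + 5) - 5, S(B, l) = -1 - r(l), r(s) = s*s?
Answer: 16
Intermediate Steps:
r(s) = s²
S(B, l) = -1 - l²
o = -2 (o = ((-1 - 1*1²) + 5) - 5 = ((-1 - 1*1) + 5) - 5 = ((-1 - 1) + 5) - 5 = (-2 + 5) - 5 = 3 - 5 = -2)
o⁴ = (-2)⁴ = 16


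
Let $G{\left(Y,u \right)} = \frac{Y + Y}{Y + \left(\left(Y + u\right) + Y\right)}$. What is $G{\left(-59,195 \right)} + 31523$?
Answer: $\frac{283648}{9} \approx 31516.0$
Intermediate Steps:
$G{\left(Y,u \right)} = \frac{2 Y}{u + 3 Y}$ ($G{\left(Y,u \right)} = \frac{2 Y}{Y + \left(u + 2 Y\right)} = \frac{2 Y}{u + 3 Y}$)
$G{\left(-59,195 \right)} + 31523 = 2 \left(-59\right) \frac{1}{195 + 3 \left(-59\right)} + 31523 = 2 \left(-59\right) \frac{1}{195 - 177} + 31523 = 2 \left(-59\right) \frac{1}{18} + 31523 = - \frac{59}{9} + 31523 = \frac{283648}{9}$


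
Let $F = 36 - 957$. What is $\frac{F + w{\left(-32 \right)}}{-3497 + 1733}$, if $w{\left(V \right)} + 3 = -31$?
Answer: $\frac{955}{1764} \approx 0.54138$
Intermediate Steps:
$F = -921$ ($F = 36 - 957 = -921$)
$w{\left(V \right)} = -34$ ($w{\left(V \right)} = -3 - 31 = -34$)
$\frac{F + w{\left(-32 \right)}}{-3497 + 1733} = \frac{-921 - 34}{-3497 + 1733} = - \frac{955}{-1764} = \left(-955\right) \left(- \frac{1}{1764}\right) = \frac{955}{1764}$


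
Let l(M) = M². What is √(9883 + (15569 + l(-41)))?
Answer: √27133 ≈ 164.72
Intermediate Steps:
√(9883 + (15569 + l(-41))) = √(9883 + (15569 + (-41)²)) = √(9883 + (15569 + 1681)) = √(9883 + 17250) = √27133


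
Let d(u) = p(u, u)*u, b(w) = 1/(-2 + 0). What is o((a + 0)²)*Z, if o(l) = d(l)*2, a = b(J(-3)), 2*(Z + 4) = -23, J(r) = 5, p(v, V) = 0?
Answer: 0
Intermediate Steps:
Z = -31/2 (Z = -4 + (½)*(-23) = -4 - 23/2 = -31/2 ≈ -15.500)
b(w) = -½ (b(w) = 1/(-2) = -½)
a = -½ ≈ -0.50000
d(u) = 0 (d(u) = 0*u = 0)
o(l) = 0 (o(l) = 0*2 = 0)
o((a + 0)²)*Z = 0*(-31/2) = 0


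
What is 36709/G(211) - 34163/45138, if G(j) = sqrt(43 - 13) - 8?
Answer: -6628464139/767346 - 36709*sqrt(30)/34 ≈ -14552.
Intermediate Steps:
G(j) = -8 + sqrt(30) (G(j) = sqrt(30) - 8 = -8 + sqrt(30))
36709/G(211) - 34163/45138 = 36709/(-8 + sqrt(30)) - 34163/45138 = -34163/45138 + 36709/(-8 + sqrt(30))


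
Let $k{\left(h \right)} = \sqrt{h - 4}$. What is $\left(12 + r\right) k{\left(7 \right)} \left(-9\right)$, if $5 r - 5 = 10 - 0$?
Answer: $- 135 \sqrt{3} \approx -233.83$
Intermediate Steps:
$k{\left(h \right)} = \sqrt{-4 + h}$
$r = 3$ ($r = 1 + \frac{10 - 0}{5} = 1 + \frac{10 + 0}{5} = 1 + \frac{1}{5} \cdot 10 = 1 + 2 = 3$)
$\left(12 + r\right) k{\left(7 \right)} \left(-9\right) = \left(12 + 3\right) \sqrt{-4 + 7} \left(-9\right) = 15 \sqrt{3} \left(-9\right) = - 135 \sqrt{3}$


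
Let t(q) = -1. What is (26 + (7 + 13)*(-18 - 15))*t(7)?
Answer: 634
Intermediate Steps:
(26 + (7 + 13)*(-18 - 15))*t(7) = (26 + (7 + 13)*(-18 - 15))*(-1) = (26 + 20*(-33))*(-1) = (26 - 660)*(-1) = -634*(-1) = 634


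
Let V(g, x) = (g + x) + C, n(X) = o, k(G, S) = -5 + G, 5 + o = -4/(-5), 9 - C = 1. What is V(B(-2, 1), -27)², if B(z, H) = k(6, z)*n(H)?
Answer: 13456/25 ≈ 538.24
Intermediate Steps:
C = 8 (C = 9 - 1*1 = 9 - 1 = 8)
o = -21/5 (o = -5 - 4/(-5) = -5 - 4*(-⅕) = -5 + ⅘ = -21/5 ≈ -4.2000)
n(X) = -21/5
B(z, H) = -21/5 (B(z, H) = (-5 + 6)*(-21/5) = 1*(-21/5) = -21/5)
V(g, x) = 8 + g + x (V(g, x) = (g + x) + 8 = 8 + g + x)
V(B(-2, 1), -27)² = (8 - 21/5 - 27)² = (-116/5)² = 13456/25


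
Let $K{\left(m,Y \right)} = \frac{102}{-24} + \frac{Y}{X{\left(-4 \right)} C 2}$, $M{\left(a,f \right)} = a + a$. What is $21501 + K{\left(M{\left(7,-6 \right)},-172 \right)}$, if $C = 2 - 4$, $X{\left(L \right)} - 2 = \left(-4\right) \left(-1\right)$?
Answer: $\frac{258047}{12} \approx 21504.0$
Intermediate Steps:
$M{\left(a,f \right)} = 2 a$
$X{\left(L \right)} = 6$ ($X{\left(L \right)} = 2 - -4 = 2 + 4 = 6$)
$C = -2$
$K{\left(m,Y \right)} = - \frac{17}{4} - \frac{Y}{24}$ ($K{\left(m,Y \right)} = \frac{102}{-24} + \frac{Y}{6 \left(-2\right) 2} = 102 \left(- \frac{1}{24}\right) + \frac{Y}{\left(-12\right) 2} = - \frac{17}{4} + \frac{Y}{-24} = - \frac{17}{4} + Y \left(- \frac{1}{24}\right) = - \frac{17}{4} - \frac{Y}{24}$)
$21501 + K{\left(M{\left(7,-6 \right)},-172 \right)} = 21501 - - \frac{35}{12} = 21501 + \left(- \frac{17}{4} + \frac{43}{6}\right) = 21501 + \frac{35}{12} = \frac{258047}{12}$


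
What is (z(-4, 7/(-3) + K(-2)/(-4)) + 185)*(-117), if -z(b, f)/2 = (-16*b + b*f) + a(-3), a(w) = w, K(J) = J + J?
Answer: -6123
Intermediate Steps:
K(J) = 2*J
z(b, f) = 6 + 32*b - 2*b*f (z(b, f) = -2*((-16*b + b*f) - 3) = -2*(-3 - 16*b + b*f) = 6 + 32*b - 2*b*f)
(z(-4, 7/(-3) + K(-2)/(-4)) + 185)*(-117) = ((6 + 32*(-4) - 2*(-4)*(7/(-3) + (2*(-2))/(-4))) + 185)*(-117) = ((6 - 128 - 2*(-4)*(7*(-1/3) - 4*(-1/4))) + 185)*(-117) = ((6 - 128 - 2*(-4)*(-7/3 + 1)) + 185)*(-117) = ((6 - 128 - 2*(-4)*(-4/3)) + 185)*(-117) = ((6 - 128 - 32/3) + 185)*(-117) = (-398/3 + 185)*(-117) = (157/3)*(-117) = -6123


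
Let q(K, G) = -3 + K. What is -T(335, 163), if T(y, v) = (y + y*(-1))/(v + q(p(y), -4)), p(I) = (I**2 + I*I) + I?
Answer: 0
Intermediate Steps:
p(I) = I + 2*I**2 (p(I) = (I**2 + I**2) + I = 2*I**2 + I = I + 2*I**2)
T(y, v) = 0 (T(y, v) = (y + y*(-1))/(v + (-3 + y*(1 + 2*y))) = (y - y)/(-3 + v + y*(1 + 2*y)) = 0/(-3 + v + y*(1 + 2*y)) = 0)
-T(335, 163) = -1*0 = 0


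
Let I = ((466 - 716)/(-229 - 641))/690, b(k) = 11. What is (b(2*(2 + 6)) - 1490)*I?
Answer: -85/138 ≈ -0.61594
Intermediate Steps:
I = 5/12006 (I = -250/(-870)*(1/690) = -250*(-1/870)*(1/690) = (25/87)*(1/690) = 5/12006 ≈ 0.00041646)
(b(2*(2 + 6)) - 1490)*I = (11 - 1490)*(5/12006) = -1479*5/12006 = -85/138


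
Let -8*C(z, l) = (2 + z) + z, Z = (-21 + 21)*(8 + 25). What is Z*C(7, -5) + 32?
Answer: 32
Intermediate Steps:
Z = 0 (Z = 0*33 = 0)
C(z, l) = -1/4 - z/4 (C(z, l) = -((2 + z) + z)/8 = -(2 + 2*z)/8 = -1/4 - z/4)
Z*C(7, -5) + 32 = 0*(-1/4 - 1/4*7) + 32 = 0*(-1/4 - 7/4) + 32 = 0*(-2) + 32 = 0 + 32 = 32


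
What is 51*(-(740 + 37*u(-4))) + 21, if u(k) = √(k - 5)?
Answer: -37719 - 5661*I ≈ -37719.0 - 5661.0*I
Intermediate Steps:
u(k) = √(-5 + k)
51*(-(740 + 37*u(-4))) + 21 = 51*(-(740 + 37*√(-5 - 4))) + 21 = 51*(-(740 + 111*I)) + 21 = 51*(-37*(20 + 3*I)) + 21 = 51*(-740 - 111*I) + 21 = (-37740 - 5661*I) + 21 = -37719 - 5661*I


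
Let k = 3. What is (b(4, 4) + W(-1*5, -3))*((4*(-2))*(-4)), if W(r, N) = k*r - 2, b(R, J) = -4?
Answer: -672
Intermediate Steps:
W(r, N) = -2 + 3*r (W(r, N) = 3*r - 2 = -2 + 3*r)
(b(4, 4) + W(-1*5, -3))*((4*(-2))*(-4)) = (-4 + (-2 + 3*(-1*5)))*((4*(-2))*(-4)) = (-4 + (-2 + 3*(-5)))*(-8*(-4)) = (-4 + (-2 - 15))*32 = (-4 - 17)*32 = -21*32 = -672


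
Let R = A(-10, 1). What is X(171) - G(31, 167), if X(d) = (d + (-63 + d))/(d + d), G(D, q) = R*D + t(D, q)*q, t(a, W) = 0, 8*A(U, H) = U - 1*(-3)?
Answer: 4247/152 ≈ 27.941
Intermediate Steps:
A(U, H) = 3/8 + U/8 (A(U, H) = (U - 1*(-3))/8 = (U + 3)/8 = (3 + U)/8 = 3/8 + U/8)
R = -7/8 (R = 3/8 + (⅛)*(-10) = 3/8 - 5/4 = -7/8 ≈ -0.87500)
G(D, q) = -7*D/8 (G(D, q) = -7*D/8 + 0*q = -7*D/8 + 0 = -7*D/8)
X(d) = (-63 + 2*d)/(2*d) (X(d) = (-63 + 2*d)/((2*d)) = (-63 + 2*d)*(1/(2*d)) = (-63 + 2*d)/(2*d))
X(171) - G(31, 167) = (-63/2 + 171)/171 - (-7)*31/8 = (1/171)*(279/2) - 1*(-217/8) = 31/38 + 217/8 = 4247/152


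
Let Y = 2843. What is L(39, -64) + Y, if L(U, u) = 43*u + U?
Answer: 130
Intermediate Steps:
L(U, u) = U + 43*u
L(39, -64) + Y = (39 + 43*(-64)) + 2843 = (39 - 2752) + 2843 = -2713 + 2843 = 130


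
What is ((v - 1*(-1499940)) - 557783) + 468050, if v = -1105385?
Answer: 304822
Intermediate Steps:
((v - 1*(-1499940)) - 557783) + 468050 = ((-1105385 - 1*(-1499940)) - 557783) + 468050 = ((-1105385 + 1499940) - 557783) + 468050 = (394555 - 557783) + 468050 = -163228 + 468050 = 304822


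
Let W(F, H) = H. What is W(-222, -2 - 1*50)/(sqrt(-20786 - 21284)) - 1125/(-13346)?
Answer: 1125/13346 + 26*I*sqrt(42070)/21035 ≈ 0.084295 + 0.25352*I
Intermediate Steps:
W(-222, -2 - 1*50)/(sqrt(-20786 - 21284)) - 1125/(-13346) = (-2 - 1*50)/(sqrt(-20786 - 21284)) - 1125/(-13346) = (-2 - 50)/(sqrt(-42070)) - 1125*(-1/13346) = -52*(-I*sqrt(42070)/42070) + 1125/13346 = -(-26)*I*sqrt(42070)/21035 + 1125/13346 = 26*I*sqrt(42070)/21035 + 1125/13346 = 1125/13346 + 26*I*sqrt(42070)/21035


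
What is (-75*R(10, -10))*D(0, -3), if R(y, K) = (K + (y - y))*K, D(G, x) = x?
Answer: 22500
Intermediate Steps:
R(y, K) = K² (R(y, K) = (K + 0)*K = K*K = K²)
(-75*R(10, -10))*D(0, -3) = -75*(-10)²*(-3) = -75*100*(-3) = -7500*(-3) = 22500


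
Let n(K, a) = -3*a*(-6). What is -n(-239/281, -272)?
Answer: 4896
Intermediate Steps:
n(K, a) = 18*a
-n(-239/281, -272) = -18*(-272) = -1*(-4896) = 4896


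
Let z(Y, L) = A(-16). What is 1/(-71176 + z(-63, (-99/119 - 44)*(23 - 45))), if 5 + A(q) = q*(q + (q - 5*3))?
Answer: -1/70429 ≈ -1.4199e-5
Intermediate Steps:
A(q) = -5 + q*(-15 + 2*q) (A(q) = -5 + q*(q + (q - 5*3)) = -5 + q*(q + (q - 15)) = -5 + q*(q + (-15 + q)) = -5 + q*(-15 + 2*q))
z(Y, L) = 747 (z(Y, L) = -5 - 15*(-16) + 2*(-16)² = -5 + 240 + 2*256 = -5 + 240 + 512 = 747)
1/(-71176 + z(-63, (-99/119 - 44)*(23 - 45))) = 1/(-71176 + 747) = 1/(-70429) = -1/70429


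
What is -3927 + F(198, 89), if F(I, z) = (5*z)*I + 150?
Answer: 84333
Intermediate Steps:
F(I, z) = 150 + 5*I*z (F(I, z) = 5*I*z + 150 = 150 + 5*I*z)
-3927 + F(198, 89) = -3927 + (150 + 5*198*89) = -3927 + (150 + 88110) = -3927 + 88260 = 84333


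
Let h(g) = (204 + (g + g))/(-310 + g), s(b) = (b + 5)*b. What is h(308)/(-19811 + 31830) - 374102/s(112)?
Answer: -45935761/1607112 ≈ -28.583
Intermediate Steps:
s(b) = b*(5 + b) (s(b) = (5 + b)*b = b*(5 + b))
h(g) = (204 + 2*g)/(-310 + g)
h(308)/(-19811 + 31830) - 374102/s(112) = (2*(102 + 308)/(-310 + 308))/(-19811 + 31830) - 374102*1/(112*(5 + 112)) = (2*410/(-2))/12019 - 374102/(112*117) = (2*(-½)*410)*(1/12019) - 374102/13104 = -410*1/12019 - 374102*1/13104 = -410/12019 - 187051/6552 = -45935761/1607112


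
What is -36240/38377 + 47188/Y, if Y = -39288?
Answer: -808682749/376938894 ≈ -2.1454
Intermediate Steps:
-36240/38377 + 47188/Y = -36240/38377 + 47188/(-39288) = -36240*1/38377 + 47188*(-1/39288) = -36240/38377 - 11797/9822 = -808682749/376938894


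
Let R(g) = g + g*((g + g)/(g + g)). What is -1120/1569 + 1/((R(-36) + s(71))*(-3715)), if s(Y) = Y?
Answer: -4159231/5828835 ≈ -0.71356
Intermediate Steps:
R(g) = 2*g (R(g) = g + g*((2*g)/((2*g))) = g + g*((2*g)*(1/(2*g))) = g + g*1 = g + g = 2*g)
-1120/1569 + 1/((R(-36) + s(71))*(-3715)) = -1120/1569 + 1/((2*(-36) + 71)*(-3715)) = -1120*1/1569 - 1/3715/(-72 + 71) = -1120/1569 - 1/3715/(-1) = -1120/1569 - 1*(-1/3715) = -1120/1569 + 1/3715 = -4159231/5828835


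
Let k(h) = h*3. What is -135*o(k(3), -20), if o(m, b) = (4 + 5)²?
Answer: -10935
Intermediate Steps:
k(h) = 3*h
o(m, b) = 81 (o(m, b) = 9² = 81)
-135*o(k(3), -20) = -135*81 = -10935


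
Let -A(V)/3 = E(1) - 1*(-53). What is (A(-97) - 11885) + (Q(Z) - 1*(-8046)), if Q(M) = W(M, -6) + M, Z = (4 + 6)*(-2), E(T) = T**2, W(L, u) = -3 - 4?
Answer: -4028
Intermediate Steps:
W(L, u) = -7
A(V) = -162 (A(V) = -3*(1**2 - 1*(-53)) = -3*(1 + 53) = -3*54 = -162)
Z = -20 (Z = 10*(-2) = -20)
Q(M) = -7 + M
(A(-97) - 11885) + (Q(Z) - 1*(-8046)) = (-162 - 11885) + ((-7 - 20) - 1*(-8046)) = -12047 + (-27 + 8046) = -12047 + 8019 = -4028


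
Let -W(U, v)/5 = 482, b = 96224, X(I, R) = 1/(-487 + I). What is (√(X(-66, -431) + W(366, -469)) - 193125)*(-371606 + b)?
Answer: 53183148750 - 275382*I*√737000243/553 ≈ 5.3183e+10 - 1.3519e+7*I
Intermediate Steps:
W(U, v) = -2410 (W(U, v) = -5*482 = -2410)
(√(X(-66, -431) + W(366, -469)) - 193125)*(-371606 + b) = (√(1/(-487 - 66) - 2410) - 193125)*(-371606 + 96224) = (√(1/(-553) - 2410) - 193125)*(-275382) = (√(-1/553 - 2410) - 193125)*(-275382) = (√(-1332731/553) - 193125)*(-275382) = (I*√737000243/553 - 193125)*(-275382) = (-193125 + I*√737000243/553)*(-275382) = 53183148750 - 275382*I*√737000243/553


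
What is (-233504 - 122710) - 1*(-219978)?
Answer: -136236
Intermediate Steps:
(-233504 - 122710) - 1*(-219978) = -356214 + 219978 = -136236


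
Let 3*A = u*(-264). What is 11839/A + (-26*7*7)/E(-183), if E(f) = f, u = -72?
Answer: 3412867/386496 ≈ 8.8303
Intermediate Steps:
A = 6336 (A = (-72*(-264))/3 = (1/3)*19008 = 6336)
11839/A + (-26*7*7)/E(-183) = 11839/6336 + (-26*7*7)/(-183) = 11839*(1/6336) - 182*7*(-1/183) = 11839/6336 - 1274*(-1/183) = 11839/6336 + 1274/183 = 3412867/386496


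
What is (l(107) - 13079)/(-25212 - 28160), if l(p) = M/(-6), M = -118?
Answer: 19589/80058 ≈ 0.24469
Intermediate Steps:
l(p) = 59/3 (l(p) = -118/(-6) = -118*(-1/6) = 59/3)
(l(107) - 13079)/(-25212 - 28160) = (59/3 - 13079)/(-25212 - 28160) = -39178/3/(-53372) = -39178/3*(-1/53372) = 19589/80058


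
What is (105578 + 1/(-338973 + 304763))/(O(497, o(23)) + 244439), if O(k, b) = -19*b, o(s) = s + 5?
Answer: 3611823379/8344058470 ≈ 0.43286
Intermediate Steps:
o(s) = 5 + s
(105578 + 1/(-338973 + 304763))/(O(497, o(23)) + 244439) = (105578 + 1/(-338973 + 304763))/(-19*(5 + 23) + 244439) = (105578 + 1/(-34210))/(-19*28 + 244439) = (105578 - 1/34210)/(-532 + 244439) = (3611823379/34210)/243907 = (3611823379/34210)*(1/243907) = 3611823379/8344058470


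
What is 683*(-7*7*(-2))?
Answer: 66934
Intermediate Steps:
683*(-7*7*(-2)) = 683*(-49*(-2)) = 683*98 = 66934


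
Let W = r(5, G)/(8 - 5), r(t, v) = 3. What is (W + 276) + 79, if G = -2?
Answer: 356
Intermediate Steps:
W = 1 (W = 3/(8 - 5) = 3/3 = (⅓)*3 = 1)
(W + 276) + 79 = (1 + 276) + 79 = 277 + 79 = 356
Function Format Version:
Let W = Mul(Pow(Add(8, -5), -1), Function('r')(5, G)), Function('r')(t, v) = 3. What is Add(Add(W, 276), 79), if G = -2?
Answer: 356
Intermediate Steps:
W = 1 (W = Mul(Pow(Add(8, -5), -1), 3) = Mul(Pow(3, -1), 3) = Mul(Rational(1, 3), 3) = 1)
Add(Add(W, 276), 79) = Add(Add(1, 276), 79) = Add(277, 79) = 356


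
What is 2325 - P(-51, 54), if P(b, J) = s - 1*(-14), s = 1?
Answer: 2310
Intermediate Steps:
P(b, J) = 15 (P(b, J) = 1 - 1*(-14) = 1 + 14 = 15)
2325 - P(-51, 54) = 2325 - 1*15 = 2325 - 15 = 2310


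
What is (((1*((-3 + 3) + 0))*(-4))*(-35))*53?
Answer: 0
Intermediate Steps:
(((1*((-3 + 3) + 0))*(-4))*(-35))*53 = (((1*(0 + 0))*(-4))*(-35))*53 = (((1*0)*(-4))*(-35))*53 = ((0*(-4))*(-35))*53 = (0*(-35))*53 = 0*53 = 0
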